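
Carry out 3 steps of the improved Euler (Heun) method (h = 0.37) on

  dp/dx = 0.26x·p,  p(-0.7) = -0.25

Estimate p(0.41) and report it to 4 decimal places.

Heun: k1 = f(x_n, p_n); k2 = f(x_n + h, p_n + h·k1); p_{n+1} = p_n + (h/2)·(k1 + k2).
x=-0.700000, p=-0.250000:
  k1 = f(-0.700000, -0.250000) = 0.045500
  k2 = f(-0.330000, -0.233165) = 0.020006
  p ← -0.250000 + (0.37/2)·(0.045500 + 0.020006) = -0.237881
x=-0.330000, p=-0.237881:
  k1 = f(-0.330000, -0.237881) = 0.020410
  k2 = f(0.040000, -0.230330) = -0.002395
  p ← -0.237881 + (0.37/2)·(0.020410 + (-0.002395)) = -0.234549
x=0.040000, p=-0.234549:
  k1 = f(0.040000, -0.234549) = -0.002439
  k2 = f(0.410000, -0.235451) = -0.025099
  p ← -0.234549 + (0.37/2)·(-0.002439 + (-0.025099)) = -0.239643
p(0.41) ≈ -0.2396

-0.2396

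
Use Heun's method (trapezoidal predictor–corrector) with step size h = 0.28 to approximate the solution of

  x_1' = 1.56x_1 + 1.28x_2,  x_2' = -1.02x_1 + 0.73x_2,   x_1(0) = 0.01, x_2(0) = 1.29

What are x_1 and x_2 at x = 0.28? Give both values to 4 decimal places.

Heun on (x_1,x_2): k1 = f(x_n, state_n); k2 = f(x_n + h, state_n + h·k1); state_{n+1} = state_n + (h/2)·(k1 + k2).
0.000000: (0.010000, 1.290000)
  k1 = (1.666800, 0.931500)
  predictor → (0.476704, 1.550820)
  k2 = (2.728708, 0.645861)
  → (0.625371, 1.510830)
(x_1(0.28), x_2(0.28)) ≈ (0.6254, 1.5108)

0.6254, 1.5108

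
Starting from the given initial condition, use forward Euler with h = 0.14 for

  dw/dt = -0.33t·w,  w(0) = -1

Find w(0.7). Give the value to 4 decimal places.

-0.9368

Euler: w_{n+1} = w_n + h·f(t_n, w_n).
t=0.000000, w=-1.000000: f=0.000000 → w ← -1.000000 + 0.14·0.000000 = -1.000000
t=0.140000, w=-1.000000: f=0.046200 → w ← -1.000000 + 0.14·0.046200 = -0.993532
t=0.280000, w=-0.993532: f=0.091802 → w ← -0.993532 + 0.14·0.091802 = -0.980680
t=0.420000, w=-0.980680: f=0.135922 → w ← -0.980680 + 0.14·0.135922 = -0.961651
t=0.560000, w=-0.961651: f=0.177713 → w ← -0.961651 + 0.14·0.177713 = -0.936771
w(0.7) ≈ -0.9368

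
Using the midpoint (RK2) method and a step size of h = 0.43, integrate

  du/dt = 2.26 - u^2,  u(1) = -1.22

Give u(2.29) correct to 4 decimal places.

0.9708

Midpoint: k1 = f(t_n, u_n); k2 = f(t_n + h/2, u_n + (h/2)·k1); u_{n+1} = u_n + h·k2.
t=1.000000, u=-1.220000:
  k1 = f(1.000000, -1.220000) = 0.771600
  k2 = f(1.215000, -1.054106) = 1.148861
  u ← -1.220000 + 0.43·1.148861 = -0.725990
t=1.430000, u=-0.725990:
  k1 = f(1.430000, -0.725990) = 1.732939
  k2 = f(1.645000, -0.353408) = 2.135103
  u ← -0.725990 + 0.43·2.135103 = 0.192104
t=1.860000, u=0.192104:
  k1 = f(1.860000, 0.192104) = 2.223096
  k2 = f(2.075000, 0.670070) = 1.811006
  u ← 0.192104 + 0.43·1.811006 = 0.970837
u(2.29) ≈ 0.9708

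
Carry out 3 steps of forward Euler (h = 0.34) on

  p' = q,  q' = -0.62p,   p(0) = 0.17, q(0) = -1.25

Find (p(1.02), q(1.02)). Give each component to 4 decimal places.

Euler on (p,q): p_{n+1} = p_n + h·p', q_{n+1} = q_n + h·q'.
0.000000: (0.170000, -1.250000); f=(-1.250000, -0.105400) → (-0.255000, -1.285836)
0.340000: (-0.255000, -1.285836); f=(-1.285836, 0.158100) → (-0.692184, -1.232082)
0.680000: (-0.692184, -1.232082); f=(-1.232082, 0.429154) → (-1.111092, -1.086170)
(p(1.02), q(1.02)) ≈ (-1.1111, -1.0862)

-1.1111, -1.0862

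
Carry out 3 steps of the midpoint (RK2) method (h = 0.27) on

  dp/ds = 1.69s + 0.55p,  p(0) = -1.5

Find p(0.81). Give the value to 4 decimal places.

Midpoint: k1 = f(s_n, p_n); k2 = f(s_n + h/2, p_n + (h/2)·k1); p_{n+1} = p_n + h·k2.
s=0.000000, p=-1.500000:
  k1 = f(0.000000, -1.500000) = -0.825000
  k2 = f(0.135000, -1.611375) = -0.658106
  p ← -1.500000 + 0.27·(-0.658106) = -1.677689
s=0.270000, p=-1.677689:
  k1 = f(0.270000, -1.677689) = -0.466429
  k2 = f(0.405000, -1.740657) = -0.272911
  p ← -1.677689 + 0.27·(-0.272911) = -1.751375
s=0.540000, p=-1.751375:
  k1 = f(0.540000, -1.751375) = -0.050656
  k2 = f(0.675000, -1.758213) = 0.173733
  p ← -1.751375 + 0.27·0.173733 = -1.704467
p(0.81) ≈ -1.7045

-1.7045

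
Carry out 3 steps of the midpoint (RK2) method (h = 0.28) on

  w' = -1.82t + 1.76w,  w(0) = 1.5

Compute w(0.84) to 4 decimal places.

5.2942

Midpoint: k1 = f(t_n, w_n); k2 = f(t_n + h/2, w_n + (h/2)·k1); w_{n+1} = w_n + h·k2.
t=0.000000, w=1.500000:
  k1 = f(0.000000, 1.500000) = 2.640000
  k2 = f(0.140000, 1.869600) = 3.035696
  w ← 1.500000 + 0.28·3.035696 = 2.349995
t=0.280000, w=2.349995:
  k1 = f(0.280000, 2.349995) = 3.626391
  k2 = f(0.420000, 2.857690) = 4.265134
  w ← 2.349995 + 0.28·4.265134 = 3.544232
t=0.560000, w=3.544232:
  k1 = f(0.560000, 3.544232) = 5.218649
  k2 = f(0.700000, 4.274843) = 6.249724
  w ← 3.544232 + 0.28·6.249724 = 5.294155
w(0.84) ≈ 5.2942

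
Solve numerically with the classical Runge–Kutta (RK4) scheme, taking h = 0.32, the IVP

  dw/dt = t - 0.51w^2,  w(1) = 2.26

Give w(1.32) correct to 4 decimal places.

1.9318

RK4: k1 = f(t_n, w_n); k2 = f(t_n + h/2, w_n + (h/2)·k1); k3 = f(t_n + h/2, w_n + (h/2)·k2); k4 = f(t_n + h, w_n + h·k3); w_{n+1} = w_n + (h/6)·(k1 + 2k2 + 2k3 + k4).
t=1.000000, w=2.260000:
  k1 = f(1.000000, 2.260000) = -1.604876
  k2 = f(1.160000, 2.003220) = -0.886574
  k3 = f(1.160000, 2.118148) = -1.128141
  k4 = f(1.320000, 1.898995) = -0.519152
  w ← 2.260000 + (0.32/6)·(k1 + 2k2 + 2k3 + k4) = 1.931816
w(1.32) ≈ 1.9318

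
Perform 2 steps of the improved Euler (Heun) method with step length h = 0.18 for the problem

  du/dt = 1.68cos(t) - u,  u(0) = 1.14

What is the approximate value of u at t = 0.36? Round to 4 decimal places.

1.2887

Heun: k1 = f(t_n, u_n); k2 = f(t_n + h, u_n + h·k1); u_{n+1} = u_n + (h/2)·(k1 + k2).
t=0.000000, u=1.140000:
  k1 = f(0.000000, 1.140000) = 0.540000
  k2 = f(0.180000, 1.237200) = 0.415657
  u ← 1.140000 + (0.18/2)·(0.540000 + 0.415657) = 1.226009
t=0.180000, u=1.226009:
  k1 = f(0.180000, 1.226009) = 0.426848
  k2 = f(0.360000, 1.302842) = 0.269465
  u ← 1.226009 + (0.18/2)·(0.426848 + 0.269465) = 1.288677
u(0.36) ≈ 1.2887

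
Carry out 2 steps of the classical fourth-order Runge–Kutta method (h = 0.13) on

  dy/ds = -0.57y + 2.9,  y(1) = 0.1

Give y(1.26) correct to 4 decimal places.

RK4: k1 = f(s_n, y_n); k2 = f(s_n + h/2, y_n + (h/2)·k1); k3 = f(s_n + h/2, y_n + (h/2)·k2); k4 = f(s_n + h, y_n + h·k3); y_{n+1} = y_n + (h/6)·(k1 + 2k2 + 2k3 + k4).
s=1.000000, y=0.100000:
  k1 = f(1.000000, 0.100000) = 2.843000
  k2 = f(1.065000, 0.284795) = 2.737667
  k3 = f(1.065000, 0.277948) = 2.741569
  k4 = f(1.130000, 0.456404) = 2.639850
  y ← 0.100000 + (0.13/6)·(k1 + 2k2 + 2k3 + k4) = 0.456229
s=1.130000, y=0.456229:
  k1 = f(1.130000, 0.456229) = 2.639950
  k2 = f(1.195000, 0.627825) = 2.542140
  k3 = f(1.195000, 0.621468) = 2.545763
  k4 = f(1.260000, 0.787178) = 2.451309
  y ← 0.456229 + (0.13/6)·(k1 + 2k2 + 2k3 + k4) = 0.787015
y(1.26) ≈ 0.7870

0.7870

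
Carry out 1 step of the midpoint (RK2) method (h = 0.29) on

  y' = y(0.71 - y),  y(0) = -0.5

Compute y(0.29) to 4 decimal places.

-0.7212

Midpoint: k1 = f(t_n, y_n); k2 = f(t_n + h/2, y_n + (h/2)·k1); y_{n+1} = y_n + h·k2.
t=0.000000, y=-0.500000:
  k1 = f(0.000000, -0.500000) = -0.605000
  k2 = f(0.145000, -0.587725) = -0.762705
  y ← -0.500000 + 0.29·(-0.762705) = -0.721185
y(0.29) ≈ -0.7212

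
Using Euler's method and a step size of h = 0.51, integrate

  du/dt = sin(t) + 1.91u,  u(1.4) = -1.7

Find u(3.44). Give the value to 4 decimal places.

-19.3053

Euler: u_{n+1} = u_n + h·f(t_n, u_n).
t=1.400000, u=-1.700000: f=-2.261550 → u ← -1.700000 + 0.51·(-2.261550) = -2.853391
t=1.910000, u=-2.853391: f=-4.506956 → u ← -2.853391 + 0.51·(-4.506956) = -5.151938
t=2.420000, u=-5.151938: f=-9.179621 → u ← -5.151938 + 0.51·(-9.179621) = -9.833545
t=2.930000, u=-9.833545: f=-18.572054 → u ← -9.833545 + 0.51·(-18.572054) = -19.305292
u(3.44) ≈ -19.3053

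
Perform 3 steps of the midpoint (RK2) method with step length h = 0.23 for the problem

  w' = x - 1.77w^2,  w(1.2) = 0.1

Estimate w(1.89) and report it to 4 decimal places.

0.8137

Midpoint: k1 = f(x_n, w_n); k2 = f(x_n + h/2, w_n + (h/2)·k1); w_{n+1} = w_n + h·k2.
x=1.200000, w=0.100000:
  k1 = f(1.200000, 0.100000) = 1.182300
  k2 = f(1.315000, 0.235964) = 1.216448
  w ← 0.100000 + 0.23·1.216448 = 0.379783
x=1.430000, w=0.379783:
  k1 = f(1.430000, 0.379783) = 1.174704
  k2 = f(1.545000, 0.514874) = 1.075782
  w ← 0.379783 + 0.23·1.075782 = 0.627213
x=1.660000, w=0.627213:
  k1 = f(1.660000, 0.627213) = 0.963689
  k2 = f(1.775000, 0.738037) = 0.810883
  w ← 0.627213 + 0.23·0.810883 = 0.813716
w(1.89) ≈ 0.8137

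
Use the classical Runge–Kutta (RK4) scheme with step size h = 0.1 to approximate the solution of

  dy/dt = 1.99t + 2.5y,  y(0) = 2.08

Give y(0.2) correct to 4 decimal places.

RK4: k1 = f(t_n, y_n); k2 = f(t_n + h/2, y_n + (h/2)·k1); k3 = f(t_n + h/2, y_n + (h/2)·k2); k4 = f(t_n + h, y_n + h·k3); y_{n+1} = y_n + (h/6)·(k1 + 2k2 + 2k3 + k4).
t=0.000000, y=2.080000:
  k1 = f(0.000000, 2.080000) = 5.200000
  k2 = f(0.050000, 2.340000) = 5.949500
  k3 = f(0.050000, 2.377475) = 6.043188
  k4 = f(0.100000, 2.684319) = 6.909797
  y ← 2.080000 + (0.1/6)·(k1 + 2k2 + 2k3 + k4) = 2.681586
t=0.100000, y=2.681586:
  k1 = f(0.100000, 2.681586) = 6.902965
  k2 = f(0.150000, 3.026734) = 7.865336
  k3 = f(0.150000, 3.074853) = 7.985633
  k4 = f(0.200000, 3.480149) = 9.098374
  y ← 2.681586 + (0.1/6)·(k1 + 2k2 + 2k3 + k4) = 3.476641
y(0.2) ≈ 3.4766

3.4766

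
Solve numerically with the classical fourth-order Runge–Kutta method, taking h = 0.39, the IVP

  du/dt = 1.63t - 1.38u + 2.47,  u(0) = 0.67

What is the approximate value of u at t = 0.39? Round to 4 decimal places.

RK4: k1 = f(t_n, u_n); k2 = f(t_n + h/2, u_n + (h/2)·k1); k3 = f(t_n + h/2, u_n + (h/2)·k2); k4 = f(t_n + h, u_n + h·k3); u_{n+1} = u_n + (h/6)·(k1 + 2k2 + 2k3 + k4).
t=0.000000, u=0.670000:
  k1 = f(0.000000, 0.670000) = 1.545400
  k2 = f(0.195000, 0.971353) = 1.447383
  k3 = f(0.195000, 0.952240) = 1.473759
  k4 = f(0.390000, 1.244766) = 1.387923
  u ← 0.670000 + (0.39/6)·(k1 + 2k2 + 2k3 + k4) = 1.240414
u(0.39) ≈ 1.2404

1.2404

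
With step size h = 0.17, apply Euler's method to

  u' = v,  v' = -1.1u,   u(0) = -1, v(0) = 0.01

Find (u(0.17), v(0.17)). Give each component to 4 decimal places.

Euler on (u,v): u_{n+1} = u_n + h·u', v_{n+1} = v_n + h·v'.
0.000000: (-1.000000, 0.010000); f=(0.010000, 1.100000) → (-0.998300, 0.197000)
(u(0.17), v(0.17)) ≈ (-0.9983, 0.1970)

-0.9983, 0.1970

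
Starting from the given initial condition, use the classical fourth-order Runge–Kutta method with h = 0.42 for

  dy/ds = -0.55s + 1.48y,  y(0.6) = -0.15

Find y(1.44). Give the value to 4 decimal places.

RK4: k1 = f(s_n, y_n); k2 = f(s_n + h/2, y_n + (h/2)·k1); k3 = f(s_n + h/2, y_n + (h/2)·k2); k4 = f(s_n + h, y_n + h·k3); y_{n+1} = y_n + (h/6)·(k1 + 2k2 + 2k3 + k4).
s=0.600000, y=-0.150000:
  k1 = f(0.600000, -0.150000) = -0.552000
  k2 = f(0.810000, -0.265920) = -0.839062
  k3 = f(0.810000, -0.326203) = -0.928280
  k4 = f(1.020000, -0.539878) = -1.360019
  y ← -0.150000 + (0.42/6)·(k1 + 2k2 + 2k3 + k4) = -0.531269
s=1.020000, y=-0.531269:
  k1 = f(1.020000, -0.531269) = -1.347278
  k2 = f(1.230000, -0.814198) = -1.881513
  k3 = f(1.230000, -0.926387) = -2.047553
  k4 = f(1.440000, -1.391241) = -2.851037
  y ← -0.531269 + (0.42/6)·(k1 + 2k2 + 2k3 + k4) = -1.375220
y(1.44) ≈ -1.3752

-1.3752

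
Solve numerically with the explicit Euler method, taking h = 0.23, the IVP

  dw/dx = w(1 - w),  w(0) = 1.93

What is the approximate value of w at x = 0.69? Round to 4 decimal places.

Euler: w_{n+1} = w_n + h·f(x_n, w_n).
x=0.000000, w=1.930000: f=-1.794900 → w ← 1.930000 + 0.23·(-1.794900) = 1.517173
x=0.230000, w=1.517173: f=-0.784641 → w ← 1.517173 + 0.23·(-0.784641) = 1.336706
x=0.460000, w=1.336706: f=-0.450076 → w ← 1.336706 + 0.23·(-0.450076) = 1.233188
w(0.69) ≈ 1.2332

1.2332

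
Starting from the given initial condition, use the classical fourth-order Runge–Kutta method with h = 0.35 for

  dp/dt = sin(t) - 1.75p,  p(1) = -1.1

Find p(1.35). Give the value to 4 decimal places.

RK4: k1 = f(t_n, p_n); k2 = f(t_n + h/2, p_n + (h/2)·k1); k3 = f(t_n + h/2, p_n + (h/2)·k2); k4 = f(t_n + h, p_n + h·k3); p_{n+1} = p_n + (h/6)·(k1 + 2k2 + 2k3 + k4).
t=1.000000, p=-1.100000:
  k1 = f(1.000000, -1.100000) = 2.766471
  k2 = f(1.175000, -0.615868) = 2.000458
  k3 = f(1.175000, -0.749920) = 2.235050
  k4 = f(1.350000, -0.317733) = 1.531756
  p ← -1.100000 + (0.35/6)·(k1 + 2k2 + 2k3 + k4) = -0.355128
p(1.35) ≈ -0.3551

-0.3551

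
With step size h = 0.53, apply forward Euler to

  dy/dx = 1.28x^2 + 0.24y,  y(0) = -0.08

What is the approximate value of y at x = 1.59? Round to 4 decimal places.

0.8625

Euler: y_{n+1} = y_n + h·f(x_n, y_n).
x=0.000000, y=-0.080000: f=-0.019200 → y ← -0.080000 + 0.53·(-0.019200) = -0.090176
x=0.530000, y=-0.090176: f=0.337910 → y ← -0.090176 + 0.53·0.337910 = 0.088916
x=1.060000, y=0.088916: f=1.459548 → y ← 0.088916 + 0.53·1.459548 = 0.862477
y(1.59) ≈ 0.8625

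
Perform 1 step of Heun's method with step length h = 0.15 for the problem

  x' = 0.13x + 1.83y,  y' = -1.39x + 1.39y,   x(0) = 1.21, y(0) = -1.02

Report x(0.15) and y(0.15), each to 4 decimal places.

0.8873, -1.5067

Heun on (x,y): k1 = f(t_n, state_n); k2 = f(t_n + h, state_n + h·k1); state_{n+1} = state_n + (h/2)·(k1 + k2).
0.000000: (1.210000, -1.020000)
  k1 = (-1.709300, -3.099700)
  predictor → (0.953605, -1.484955)
  k2 = (-2.593499, -3.389598)
  → (0.887290, -1.506697)
(x(0.15), y(0.15)) ≈ (0.8873, -1.5067)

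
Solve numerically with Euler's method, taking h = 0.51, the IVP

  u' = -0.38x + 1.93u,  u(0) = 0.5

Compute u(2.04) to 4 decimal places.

6.6738

Euler: u_{n+1} = u_n + h·f(x_n, u_n).
x=0.000000, u=0.500000: f=0.965000 → u ← 0.500000 + 0.51·0.965000 = 0.992150
x=0.510000, u=0.992150: f=1.721049 → u ← 0.992150 + 0.51·1.721049 = 1.869885
x=1.020000, u=1.869885: f=3.221279 → u ← 1.869885 + 0.51·3.221279 = 3.512737
x=1.530000, u=3.512737: f=6.198183 → u ← 3.512737 + 0.51·6.198183 = 6.673811
u(2.04) ≈ 6.6738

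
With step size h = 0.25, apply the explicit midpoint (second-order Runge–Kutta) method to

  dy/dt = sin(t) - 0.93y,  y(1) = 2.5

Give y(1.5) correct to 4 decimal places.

Midpoint: k1 = f(t_n, y_n); k2 = f(t_n + h/2, y_n + (h/2)·k1); y_{n+1} = y_n + h·k2.
t=1.000000, y=2.500000:
  k1 = f(1.000000, 2.500000) = -1.483529
  k2 = f(1.125000, 2.314559) = -1.250272
  y ← 2.500000 + 0.25·(-1.250272) = 2.187432
t=1.250000, y=2.187432:
  k1 = f(1.250000, 2.187432) = -1.085327
  k2 = f(1.375000, 2.051766) = -0.927249
  y ← 2.187432 + 0.25·(-0.927249) = 1.955620
y(1.5) ≈ 1.9556

1.9556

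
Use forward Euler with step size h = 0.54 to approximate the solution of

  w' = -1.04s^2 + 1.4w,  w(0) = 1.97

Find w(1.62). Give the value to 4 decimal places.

9.7243

Euler: w_{n+1} = w_n + h·f(s_n, w_n).
s=0.000000, w=1.970000: f=2.758000 → w ← 1.970000 + 0.54·2.758000 = 3.459320
s=0.540000, w=3.459320: f=4.539784 → w ← 3.459320 + 0.54·4.539784 = 5.910803
s=1.080000, w=5.910803: f=7.062069 → w ← 5.910803 + 0.54·7.062069 = 9.724320
w(1.62) ≈ 9.7243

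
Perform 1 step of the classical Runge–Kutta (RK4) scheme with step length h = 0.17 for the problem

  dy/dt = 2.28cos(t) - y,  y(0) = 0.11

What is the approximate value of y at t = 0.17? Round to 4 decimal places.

RK4: k1 = f(t_n, y_n); k2 = f(t_n + h/2, y_n + (h/2)·k1); k3 = f(t_n + h/2, y_n + (h/2)·k2); k4 = f(t_n + h, y_n + h·k3); y_{n+1} = y_n + (h/6)·(k1 + 2k2 + 2k3 + k4).
t=0.000000, y=0.110000:
  k1 = f(0.000000, 0.110000) = 2.170000
  k2 = f(0.085000, 0.294450) = 1.977318
  k3 = f(0.085000, 0.278072) = 1.993696
  k4 = f(0.170000, 0.448928) = 1.798205
  y ← 0.110000 + (0.17/6)·(k1 + 2k2 + 2k3 + k4) = 0.447457
y(0.17) ≈ 0.4475

0.4475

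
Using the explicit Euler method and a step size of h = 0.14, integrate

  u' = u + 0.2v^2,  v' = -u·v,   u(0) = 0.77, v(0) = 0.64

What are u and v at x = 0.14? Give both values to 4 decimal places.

0.8893, 0.5710

Euler on (u,v): u_{n+1} = u_n + h·u', v_{n+1} = v_n + h·v'.
0.000000: (0.770000, 0.640000); f=(0.851920, -0.492800) → (0.889269, 0.571008)
(u(0.14), v(0.14)) ≈ (0.8893, 0.5710)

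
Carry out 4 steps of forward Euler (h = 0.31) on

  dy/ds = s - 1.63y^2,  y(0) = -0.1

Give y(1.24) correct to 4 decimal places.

0.4499

Euler: y_{n+1} = y_n + h·f(s_n, y_n).
s=0.000000, y=-0.100000: f=-0.016300 → y ← -0.100000 + 0.31·(-0.016300) = -0.105053
s=0.310000, y=-0.105053: f=0.292011 → y ← -0.105053 + 0.31·0.292011 = -0.014530
s=0.620000, y=-0.014530: f=0.619656 → y ← -0.014530 + 0.31·0.619656 = 0.177564
s=0.930000, y=0.177564: f=0.878608 → y ← 0.177564 + 0.31·0.878608 = 0.449932
y(1.24) ≈ 0.4499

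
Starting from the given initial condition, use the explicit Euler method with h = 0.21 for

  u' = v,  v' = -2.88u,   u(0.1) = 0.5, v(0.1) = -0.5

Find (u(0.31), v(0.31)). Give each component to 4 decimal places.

Euler on (u,v): u_{n+1} = u_n + h·u', v_{n+1} = v_n + h·v'.
0.100000: (0.500000, -0.500000); f=(-0.500000, -1.440000) → (0.395000, -0.802400)
(u(0.31), v(0.31)) ≈ (0.3950, -0.8024)

0.3950, -0.8024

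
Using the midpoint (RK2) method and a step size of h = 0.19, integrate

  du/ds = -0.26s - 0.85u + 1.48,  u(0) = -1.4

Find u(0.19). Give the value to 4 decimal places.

Midpoint: k1 = f(s_n, u_n); k2 = f(s_n + h/2, u_n + (h/2)·k1); u_{n+1} = u_n + h·k2.
s=0.000000, u=-1.400000:
  k1 = f(0.000000, -1.400000) = 2.670000
  k2 = f(0.095000, -1.146350) = 2.429697
  u ← -1.400000 + 0.19·2.429697 = -0.938357
u(0.19) ≈ -0.9384

-0.9384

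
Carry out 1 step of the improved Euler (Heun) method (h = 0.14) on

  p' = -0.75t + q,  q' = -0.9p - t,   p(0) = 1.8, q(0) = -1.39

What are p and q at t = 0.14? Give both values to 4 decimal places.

1.5822, -1.6143

Heun on (p,q): k1 = f(t_n, state_n); k2 = f(t_n + h, state_n + h·k1); state_{n+1} = state_n + (h/2)·(k1 + k2).
0.000000: (1.800000, -1.390000)
  k1 = (-1.390000, -1.620000)
  predictor → (1.605400, -1.616800)
  k2 = (-1.721800, -1.584860)
  → (1.582174, -1.614340)
(p(0.14), q(0.14)) ≈ (1.5822, -1.6143)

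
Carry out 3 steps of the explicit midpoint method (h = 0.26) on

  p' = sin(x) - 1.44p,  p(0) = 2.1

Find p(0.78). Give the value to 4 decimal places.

Midpoint: k1 = f(x_n, p_n); k2 = f(x_n + h/2, p_n + (h/2)·k1); p_{n+1} = p_n + h·k2.
x=0.000000, p=2.100000:
  k1 = f(0.000000, 2.100000) = -3.024000
  k2 = f(0.130000, 1.706880) = -2.328273
  p ← 2.100000 + 0.26·(-2.328273) = 1.494649
x=0.260000, p=1.494649:
  k1 = f(0.260000, 1.494649) = -1.895214
  k2 = f(0.390000, 1.248271) = -1.417322
  p ← 1.494649 + 0.26·(-1.417322) = 1.126145
x=0.520000, p=1.126145:
  k1 = f(0.520000, 1.126145) = -1.124769
  k2 = f(0.650000, 0.979925) = -0.805906
  p ← 1.126145 + 0.26·(-0.805906) = 0.916610
p(0.78) ≈ 0.9166

0.9166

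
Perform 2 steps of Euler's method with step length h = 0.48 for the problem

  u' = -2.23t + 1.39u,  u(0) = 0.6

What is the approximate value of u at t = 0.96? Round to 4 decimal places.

1.1539

Euler: u_{n+1} = u_n + h·f(t_n, u_n).
t=0.000000, u=0.600000: f=0.834000 → u ← 0.600000 + 0.48·0.834000 = 1.000320
t=0.480000, u=1.000320: f=0.320045 → u ← 1.000320 + 0.48·0.320045 = 1.153942
u(0.96) ≈ 1.1539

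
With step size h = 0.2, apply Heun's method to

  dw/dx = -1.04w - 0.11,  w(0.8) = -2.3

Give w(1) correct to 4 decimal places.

Heun: k1 = f(x_n, w_n); k2 = f(x_n + h, w_n + h·k1); w_{n+1} = w_n + (h/2)·(k1 + k2).
x=0.800000, w=-2.300000:
  k1 = f(0.800000, -2.300000) = 2.282000
  k2 = f(1.000000, -1.843600) = 1.807344
  w ← -2.300000 + (0.2/2)·(2.282000 + 1.807344) = -1.891066
w(1) ≈ -1.8911

-1.8911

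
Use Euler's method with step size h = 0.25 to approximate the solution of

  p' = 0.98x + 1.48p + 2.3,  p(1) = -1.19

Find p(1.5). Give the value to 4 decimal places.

-0.2289

Euler: p_{n+1} = p_n + h·f(x_n, p_n).
x=1.000000, p=-1.190000: f=1.518800 → p ← -1.190000 + 0.25·1.518800 = -0.810300
x=1.250000, p=-0.810300: f=2.325756 → p ← -0.810300 + 0.25·2.325756 = -0.228861
p(1.5) ≈ -0.2289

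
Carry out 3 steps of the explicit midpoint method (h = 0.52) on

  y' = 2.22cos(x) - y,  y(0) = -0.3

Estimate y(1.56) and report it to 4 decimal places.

0.7403

Midpoint: k1 = f(x_n, y_n); k2 = f(x_n + h/2, y_n + (h/2)·k1); y_{n+1} = y_n + h·k2.
x=0.000000, y=-0.300000:
  k1 = f(0.000000, -0.300000) = 2.520000
  k2 = f(0.260000, 0.355200) = 1.790186
  y ← -0.300000 + 0.52·1.790186 = 0.630897
x=0.520000, y=0.630897:
  k1 = f(0.520000, 0.630897) = 1.295662
  k2 = f(0.780000, 0.967769) = 0.610459
  y ← 0.630897 + 0.52·0.610459 = 0.948335
x=1.040000, y=0.948335:
  k1 = f(1.040000, 0.948335) = 0.175474
  k2 = f(1.300000, 0.993959) = -0.400111
  y ← 0.948335 + 0.52·(-0.400111) = 0.740278
y(1.56) ≈ 0.7403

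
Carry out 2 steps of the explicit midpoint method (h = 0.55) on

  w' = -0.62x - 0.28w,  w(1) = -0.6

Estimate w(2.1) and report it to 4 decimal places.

Midpoint: k1 = f(x_n, w_n); k2 = f(x_n + h/2, w_n + (h/2)·k1); w_{n+1} = w_n + h·k2.
x=1.000000, w=-0.600000:
  k1 = f(1.000000, -0.600000) = -0.452000
  k2 = f(1.275000, -0.724300) = -0.587696
  w ← -0.600000 + 0.55·(-0.587696) = -0.923233
x=1.550000, w=-0.923233:
  k1 = f(1.550000, -0.923233) = -0.702495
  k2 = f(1.825000, -1.116419) = -0.818903
  w ← -0.923233 + 0.55·(-0.818903) = -1.373629
w(2.1) ≈ -1.3736

-1.3736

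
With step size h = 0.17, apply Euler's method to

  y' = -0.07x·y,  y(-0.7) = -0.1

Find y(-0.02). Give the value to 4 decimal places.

Euler: y_{n+1} = y_n + h·f(x_n, y_n).
x=-0.700000, y=-0.100000: f=-0.004900 → y ← -0.100000 + 0.17·(-0.004900) = -0.100833
x=-0.530000, y=-0.100833: f=-0.003741 → y ← -0.100833 + 0.17·(-0.003741) = -0.101469
x=-0.360000, y=-0.101469: f=-0.002557 → y ← -0.101469 + 0.17·(-0.002557) = -0.101904
x=-0.190000, y=-0.101904: f=-0.001355 → y ← -0.101904 + 0.17·(-0.001355) = -0.102134
y(-0.02) ≈ -0.1021

-0.1021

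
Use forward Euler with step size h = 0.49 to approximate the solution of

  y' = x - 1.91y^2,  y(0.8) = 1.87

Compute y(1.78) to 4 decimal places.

Euler: y_{n+1} = y_n + h·f(x_n, y_n).
x=0.800000, y=1.870000: f=-5.879079 → y ← 1.870000 + 0.49·(-5.879079) = -1.010749
x=1.290000, y=-1.010749: f=-0.661281 → y ← -1.010749 + 0.49·(-0.661281) = -1.334776
y(1.78) ≈ -1.3348

-1.3348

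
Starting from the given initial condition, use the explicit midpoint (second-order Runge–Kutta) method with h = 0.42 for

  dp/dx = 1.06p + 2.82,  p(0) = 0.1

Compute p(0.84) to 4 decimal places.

3.9228

Midpoint: k1 = f(x_n, p_n); k2 = f(x_n + h/2, p_n + (h/2)·k1); p_{n+1} = p_n + h·k2.
x=0.000000, p=0.100000:
  k1 = f(0.000000, 0.100000) = 2.926000
  k2 = f(0.210000, 0.714460) = 3.577328
  p ← 0.100000 + 0.42·3.577328 = 1.602478
x=0.420000, p=1.602478:
  k1 = f(0.420000, 1.602478) = 4.518626
  k2 = f(0.630000, 2.551389) = 5.524472
  p ← 1.602478 + 0.42·5.524472 = 3.922756
p(0.84) ≈ 3.9228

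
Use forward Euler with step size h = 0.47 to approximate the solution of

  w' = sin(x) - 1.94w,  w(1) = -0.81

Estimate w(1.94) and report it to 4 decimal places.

Euler: w_{n+1} = w_n + h·f(x_n, w_n).
x=1.000000, w=-0.810000: f=2.412871 → w ← -0.810000 + 0.47·2.412871 = 0.324049
x=1.470000, w=0.324049: f=0.366269 → w ← 0.324049 + 0.47·0.366269 = 0.496196
w(1.94) ≈ 0.4962

0.4962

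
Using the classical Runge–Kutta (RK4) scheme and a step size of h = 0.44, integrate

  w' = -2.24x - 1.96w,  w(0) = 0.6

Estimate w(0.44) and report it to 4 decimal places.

0.0874

RK4: k1 = f(x_n, w_n); k2 = f(x_n + h/2, w_n + (h/2)·k1); k3 = f(x_n + h/2, w_n + (h/2)·k2); k4 = f(x_n + h, w_n + h·k3); w_{n+1} = w_n + (h/6)·(k1 + 2k2 + 2k3 + k4).
x=0.000000, w=0.600000:
  k1 = f(0.000000, 0.600000) = -1.176000
  k2 = f(0.220000, 0.341280) = -1.161709
  k3 = f(0.220000, 0.344424) = -1.167871
  k4 = f(0.440000, 0.086137) = -1.154428
  w ← 0.600000 + (0.44/6)·(k1 + 2k2 + 2k3 + k4) = 0.087430
w(0.44) ≈ 0.0874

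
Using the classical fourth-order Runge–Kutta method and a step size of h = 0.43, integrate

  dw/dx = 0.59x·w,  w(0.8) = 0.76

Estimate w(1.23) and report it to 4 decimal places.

0.9832

RK4: k1 = f(x_n, w_n); k2 = f(x_n + h/2, w_n + (h/2)·k1); k3 = f(x_n + h/2, w_n + (h/2)·k2); k4 = f(x_n + h, w_n + h·k3); w_{n+1} = w_n + (h/6)·(k1 + 2k2 + 2k3 + k4).
x=0.800000, w=0.760000:
  k1 = f(0.800000, 0.760000) = 0.358720
  k2 = f(1.015000, 0.837125) = 0.501312
  k3 = f(1.015000, 0.867782) = 0.519671
  k4 = f(1.230000, 0.983459) = 0.713696
  w ← 0.760000 + (0.43/6)·(k1 + 2k2 + 2k3 + k4) = 0.983197
w(1.23) ≈ 0.9832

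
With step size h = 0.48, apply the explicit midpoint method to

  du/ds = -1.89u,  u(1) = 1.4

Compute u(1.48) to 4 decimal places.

Midpoint: k1 = f(s_n, u_n); k2 = f(s_n + h/2, u_n + (h/2)·k1); u_{n+1} = u_n + h·k2.
s=1.000000, u=1.400000:
  k1 = f(1.000000, 1.400000) = -2.646000
  k2 = f(1.240000, 0.764960) = -1.445774
  u ← 1.400000 + 0.48·(-1.445774) = 0.706028
u(1.48) ≈ 0.7060

0.7060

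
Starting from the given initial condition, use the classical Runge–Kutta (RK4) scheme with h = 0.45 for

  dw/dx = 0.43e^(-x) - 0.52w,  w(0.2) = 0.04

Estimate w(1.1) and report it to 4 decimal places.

0.1862

RK4: k1 = f(x_n, w_n); k2 = f(x_n + h/2, w_n + (h/2)·k1); k3 = f(x_n + h/2, w_n + (h/2)·k2); k4 = f(x_n + h, w_n + h·k3); w_{n+1} = w_n + (h/6)·(k1 + 2k2 + 2k3 + k4).
x=0.200000, w=0.040000:
  k1 = f(0.200000, 0.040000) = 0.331254
  k2 = f(0.425000, 0.114532) = 0.221564
  k3 = f(0.425000, 0.089852) = 0.234398
  k4 = f(0.650000, 0.145479) = 0.148831
  w ← 0.040000 + (0.45/6)·(k1 + 2k2 + 2k3 + k4) = 0.144401
x=0.650000, w=0.144401:
  k1 = f(0.650000, 0.144401) = 0.149391
  k2 = f(0.875000, 0.178014) = 0.086684
  k3 = f(0.875000, 0.163904) = 0.094020
  k4 = f(1.100000, 0.186710) = 0.046045
  w ← 0.144401 + (0.45/6)·(k1 + 2k2 + 2k3 + k4) = 0.186164
w(1.1) ≈ 0.1862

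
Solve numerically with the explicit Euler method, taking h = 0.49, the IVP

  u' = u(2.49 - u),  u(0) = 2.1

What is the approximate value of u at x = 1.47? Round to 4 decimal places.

2.4906

Euler: u_{n+1} = u_n + h·f(x_n, u_n).
x=0.000000, u=2.100000: f=0.819000 → u ← 2.100000 + 0.49·0.819000 = 2.501310
x=0.490000, u=2.501310: f=-0.028290 → u ← 2.501310 + 0.49·(-0.028290) = 2.487448
x=0.980000, u=2.487448: f=0.006348 → u ← 2.487448 + 0.49·0.006348 = 2.490559
u(1.47) ≈ 2.4906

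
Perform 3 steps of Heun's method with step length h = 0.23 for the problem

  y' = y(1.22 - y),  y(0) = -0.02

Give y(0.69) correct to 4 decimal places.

Heun: k1 = f(x_n, y_n); k2 = f(x_n + h, y_n + h·k1); y_{n+1} = y_n + (h/2)·(k1 + k2).
x=0.000000, y=-0.020000:
  k1 = f(0.000000, -0.020000) = -0.024800
  k2 = f(0.230000, -0.025704) = -0.032020
  y ← -0.020000 + (0.23/2)·(-0.024800 + (-0.032020)) = -0.026534
x=0.230000, y=-0.026534:
  k1 = f(0.230000, -0.026534) = -0.033076
  k2 = f(0.460000, -0.034142) = -0.042819
  y ← -0.026534 + (0.23/2)·(-0.033076 + (-0.042819)) = -0.035262
x=0.460000, y=-0.035262:
  k1 = f(0.460000, -0.035262) = -0.044263
  k2 = f(0.690000, -0.045443) = -0.057505
  y ← -0.035262 + (0.23/2)·(-0.044263 + (-0.057505)) = -0.046965
y(0.69) ≈ -0.0470

-0.0470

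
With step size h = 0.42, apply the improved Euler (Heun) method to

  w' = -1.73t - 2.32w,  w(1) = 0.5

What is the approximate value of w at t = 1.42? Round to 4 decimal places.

Heun: k1 = f(t_n, w_n); k2 = f(t_n + h, w_n + h·k1); w_{n+1} = w_n + (h/2)·(k1 + k2).
t=1.000000, w=0.500000:
  k1 = f(1.000000, 0.500000) = -2.890000
  k2 = f(1.420000, -0.713800) = -0.800584
  w ← 0.500000 + (0.42/2)·(-2.890000 + (-0.800584)) = -0.275023
w(1.42) ≈ -0.2750

-0.2750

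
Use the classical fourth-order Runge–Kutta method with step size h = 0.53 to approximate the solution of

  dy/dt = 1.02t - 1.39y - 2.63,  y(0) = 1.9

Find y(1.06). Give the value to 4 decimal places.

RK4: k1 = f(t_n, y_n); k2 = f(t_n + h/2, y_n + (h/2)·k1); k3 = f(t_n + h/2, y_n + (h/2)·k2); k4 = f(t_n + h, y_n + h·k3); y_{n+1} = y_n + (h/6)·(k1 + 2k2 + 2k3 + k4).
t=0.000000, y=1.900000:
  k1 = f(0.000000, 1.900000) = -5.271000
  k2 = f(0.265000, 0.503185) = -3.059127
  k3 = f(0.265000, 1.089331) = -3.873871
  k4 = f(0.530000, -0.153151) = -1.876520
  y ← 1.900000 + (0.53/6)·(k1 + 2k2 + 2k3 + k4) = 0.043806
t=0.530000, y=0.043806:
  k1 = f(0.530000, 0.043806) = -2.150291
  k2 = f(0.795000, -0.526021) = -1.087931
  k3 = f(0.795000, -0.244496) = -1.479251
  k4 = f(1.060000, -0.740197) = -0.519926
  y ← 0.043806 + (0.53/6)·(k1 + 2k2 + 2k3 + k4) = -0.645599
y(1.06) ≈ -0.6456

-0.6456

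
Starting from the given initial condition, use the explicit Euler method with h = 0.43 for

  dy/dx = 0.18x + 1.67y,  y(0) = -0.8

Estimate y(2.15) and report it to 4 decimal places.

Euler: y_{n+1} = y_n + h·f(x_n, y_n).
x=0.000000, y=-0.800000: f=-1.336000 → y ← -0.800000 + 0.43·(-1.336000) = -1.374480
x=0.430000, y=-1.374480: f=-2.217982 → y ← -1.374480 + 0.43·(-2.217982) = -2.328212
x=0.860000, y=-2.328212: f=-3.733314 → y ← -2.328212 + 0.43·(-3.733314) = -3.933537
x=1.290000, y=-3.933537: f=-6.336807 → y ← -3.933537 + 0.43·(-6.336807) = -6.658364
x=1.720000, y=-6.658364: f=-10.809868 → y ← -6.658364 + 0.43·(-10.809868) = -11.306608
y(2.15) ≈ -11.3066

-11.3066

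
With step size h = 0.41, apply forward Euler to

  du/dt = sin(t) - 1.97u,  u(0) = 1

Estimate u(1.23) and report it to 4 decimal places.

Euler: u_{n+1} = u_n + h·f(t_n, u_n).
t=0.000000, u=1.000000: f=-1.970000 → u ← 1.000000 + 0.41·(-1.970000) = 0.192300
t=0.410000, u=0.192300: f=0.019778 → u ← 0.192300 + 0.41·0.019778 = 0.200409
t=0.820000, u=0.200409: f=0.336340 → u ← 0.200409 + 0.41·0.336340 = 0.338308
u(1.23) ≈ 0.3383

0.3383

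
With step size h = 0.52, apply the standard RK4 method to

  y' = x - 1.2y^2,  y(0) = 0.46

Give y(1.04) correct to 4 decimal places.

RK4: k1 = f(x_n, y_n); k2 = f(x_n + h/2, y_n + (h/2)·k1); k3 = f(x_n + h/2, y_n + (h/2)·k2); k4 = f(x_n + h, y_n + h·k3); y_{n+1} = y_n + (h/6)·(k1 + 2k2 + 2k3 + k4).
x=0.000000, y=0.460000:
  k1 = f(0.000000, 0.460000) = -0.253920
  k2 = f(0.260000, 0.393981) = 0.073735
  k3 = f(0.260000, 0.479171) = -0.015526
  k4 = f(0.520000, 0.451927) = 0.274915
  y ← 0.460000 + (0.52/6)·(k1 + 2k2 + 2k3 + k4) = 0.471909
x=0.520000, y=0.471909:
  k1 = f(0.520000, 0.471909) = 0.252762
  k2 = f(0.780000, 0.537627) = 0.433148
  k3 = f(0.780000, 0.584528) = 0.369993
  k4 = f(1.040000, 0.664305) = 0.510438
  y ← 0.471909 + (0.52/6)·(k1 + 2k2 + 2k3 + k4) = 0.677264
y(1.04) ≈ 0.6773

0.6773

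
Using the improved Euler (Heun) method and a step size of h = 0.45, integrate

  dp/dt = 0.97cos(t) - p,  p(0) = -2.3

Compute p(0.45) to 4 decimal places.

Heun: k1 = f(t_n, p_n); k2 = f(t_n + h, p_n + h·k1); p_{n+1} = p_n + (h/2)·(k1 + k2).
t=0.000000, p=-2.300000:
  k1 = f(0.000000, -2.300000) = 3.270000
  k2 = f(0.450000, -0.828500) = 1.701934
  p ← -2.300000 + (0.45/2)·(3.270000 + 1.701934) = -1.181315
p(0.45) ≈ -1.1813

-1.1813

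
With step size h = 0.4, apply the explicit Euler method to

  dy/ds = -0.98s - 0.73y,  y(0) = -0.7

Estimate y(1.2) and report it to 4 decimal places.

Euler: y_{n+1} = y_n + h·f(s_n, y_n).
s=0.000000, y=-0.700000: f=0.511000 → y ← -0.700000 + 0.4·0.511000 = -0.495600
s=0.400000, y=-0.495600: f=-0.030212 → y ← -0.495600 + 0.4·(-0.030212) = -0.507685
s=0.800000, y=-0.507685: f=-0.413390 → y ← -0.507685 + 0.4·(-0.413390) = -0.673041
y(1.2) ≈ -0.6730

-0.6730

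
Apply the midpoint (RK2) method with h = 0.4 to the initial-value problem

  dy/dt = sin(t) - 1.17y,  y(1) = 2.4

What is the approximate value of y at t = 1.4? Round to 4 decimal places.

Midpoint: k1 = f(t_n, y_n); k2 = f(t_n + h/2, y_n + (h/2)·k1); y_{n+1} = y_n + h·k2.
t=1.000000, y=2.400000:
  k1 = f(1.000000, 2.400000) = -1.966529
  k2 = f(1.200000, 2.006694) = -1.415793
  y ← 2.400000 + 0.4·(-1.415793) = 1.833683
y(1.4) ≈ 1.8337

1.8337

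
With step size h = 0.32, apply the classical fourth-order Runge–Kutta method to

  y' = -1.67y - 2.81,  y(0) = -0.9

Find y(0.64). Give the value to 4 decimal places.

-1.4136

RK4: k1 = f(x_n, y_n); k2 = f(x_n + h/2, y_n + (h/2)·k1); k3 = f(x_n + h/2, y_n + (h/2)·k2); k4 = f(x_n + h, y_n + h·k3); y_{n+1} = y_n + (h/6)·(k1 + 2k2 + 2k3 + k4).
x=0.000000, y=-0.900000:
  k1 = f(0.000000, -0.900000) = -1.307000
  k2 = f(0.160000, -1.109120) = -0.957770
  k3 = f(0.160000, -1.053243) = -1.051084
  k4 = f(0.320000, -1.236347) = -0.745301
  y ← -0.900000 + (0.32/6)·(k1 + 2k2 + 2k3 + k4) = -1.223734
x=0.320000, y=-1.223734:
  k1 = f(0.320000, -1.223734) = -0.766365
  k2 = f(0.480000, -1.346352) = -0.561592
  k3 = f(0.480000, -1.313588) = -0.616307
  k4 = f(0.640000, -1.420952) = -0.437010
  y ← -1.223734 + (0.32/6)·(k1 + 2k2 + 2k3 + k4) = -1.413556
y(0.64) ≈ -1.4136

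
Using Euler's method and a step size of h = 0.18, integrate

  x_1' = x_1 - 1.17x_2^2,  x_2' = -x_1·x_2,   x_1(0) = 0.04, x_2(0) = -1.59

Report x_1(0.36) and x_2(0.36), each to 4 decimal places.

Euler on (x_1,x_2): x_1_{n+1} = x_1_n + h·x_1', x_2_{n+1} = x_2_n + h·x_2'.
0.000000: (0.040000, -1.590000); f=(-2.917877, 0.063600) → (-0.485218, -1.578552)
0.180000: (-0.485218, -1.578552); f=(-3.400655, -0.765942) → (-1.097336, -1.716421)
(x_1(0.36), x_2(0.36)) ≈ (-1.0973, -1.7164)

-1.0973, -1.7164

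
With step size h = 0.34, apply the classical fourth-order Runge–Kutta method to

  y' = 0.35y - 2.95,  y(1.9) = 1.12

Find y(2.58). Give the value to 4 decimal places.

-0.8439

RK4: k1 = f(s_n, y_n); k2 = f(s_n + h/2, y_n + (h/2)·k1); k3 = f(s_n + h/2, y_n + (h/2)·k2); k4 = f(s_n + h, y_n + h·k3); y_{n+1} = y_n + (h/6)·(k1 + 2k2 + 2k3 + k4).
s=1.900000, y=1.120000:
  k1 = f(1.900000, 1.120000) = -2.558000
  k2 = f(2.070000, 0.685140) = -2.710201
  k3 = f(2.070000, 0.659266) = -2.719257
  k4 = f(2.240000, 0.195453) = -2.881592
  y ← 1.120000 + (0.34/6)·(k1 + 2k2 + 2k3 + k4) = 0.196418
s=2.240000, y=0.196418:
  k1 = f(2.240000, 0.196418) = -2.881254
  k2 = f(2.410000, -0.293395) = -3.052688
  k3 = f(2.410000, -0.322539) = -3.062889
  k4 = f(2.580000, -0.844964) = -3.245737
  y ← 0.196418 + (0.34/6)·(k1 + 2k2 + 2k3 + k4) = -0.843877
y(2.58) ≈ -0.8439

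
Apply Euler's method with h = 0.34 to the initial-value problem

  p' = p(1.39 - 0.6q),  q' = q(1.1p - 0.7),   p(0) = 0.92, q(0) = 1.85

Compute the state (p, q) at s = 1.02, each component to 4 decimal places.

1.0602, 2.7023

Euler on (p,q): p_{n+1} = p_n + h·p', q_{n+1} = q_n + h·q'.
0.000000: (0.920000, 1.850000); f=(0.257600, 0.577200) → (1.007584, 2.046248)
0.340000: (1.007584, 2.046248); f=(0.163482, 0.835570) → (1.063168, 2.330342)
0.680000: (1.063168, 2.330342); f=(-0.008723, 1.094059) → (1.060202, 2.702322)
(p(1.02), q(1.02)) ≈ (1.0602, 2.7023)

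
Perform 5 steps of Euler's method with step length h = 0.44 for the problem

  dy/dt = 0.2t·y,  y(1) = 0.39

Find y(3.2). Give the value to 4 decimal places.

0.8339

Euler: y_{n+1} = y_n + h·f(t_n, y_n).
t=1.000000, y=0.390000: f=0.078000 → y ← 0.390000 + 0.44·0.078000 = 0.424320
t=1.440000, y=0.424320: f=0.122204 → y ← 0.424320 + 0.44·0.122204 = 0.478090
t=1.880000, y=0.478090: f=0.179762 → y ← 0.478090 + 0.44·0.179762 = 0.557185
t=2.320000, y=0.557185: f=0.258534 → y ← 0.557185 + 0.44·0.258534 = 0.670940
t=2.760000, y=0.670940: f=0.370359 → y ← 0.670940 + 0.44·0.370359 = 0.833898
y(3.2) ≈ 0.8339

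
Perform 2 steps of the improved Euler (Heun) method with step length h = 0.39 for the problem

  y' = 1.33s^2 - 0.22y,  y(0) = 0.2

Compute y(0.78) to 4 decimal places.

0.3986

Heun: k1 = f(s_n, y_n); k2 = f(s_n + h, y_n + h·k1); y_{n+1} = y_n + (h/2)·(k1 + k2).
s=0.000000, y=0.200000:
  k1 = f(0.000000, 0.200000) = -0.044000
  k2 = f(0.390000, 0.182840) = 0.162068
  y ← 0.200000 + (0.39/2)·(-0.044000 + 0.162068) = 0.223023
s=0.390000, y=0.223023:
  k1 = f(0.390000, 0.223023) = 0.153228
  k2 = f(0.780000, 0.282782) = 0.746960
  y ← 0.223023 + (0.39/2)·(0.153228 + 0.746960) = 0.398560
y(0.78) ≈ 0.3986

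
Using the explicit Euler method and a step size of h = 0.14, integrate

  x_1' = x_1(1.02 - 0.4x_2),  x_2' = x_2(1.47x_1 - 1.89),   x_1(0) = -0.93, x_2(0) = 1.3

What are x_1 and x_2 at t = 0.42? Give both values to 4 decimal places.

Euler on (x_1,x_2): x_1_{n+1} = x_1_n + h·x_1', x_2_{n+1} = x_2_n + h·x_2'.
0.000000: (-0.930000, 1.300000); f=(-0.465000, -4.234230) → (-0.995100, 0.707208)
0.140000: (-0.995100, 0.707208); f=(-0.733505, -2.371124) → (-1.097791, 0.375250)
0.280000: (-1.097791, 0.375250); f=(-0.954968, -1.314785) → (-1.231486, 0.191181)
(x_1(0.42), x_2(0.42)) ≈ (-1.2315, 0.1912)

-1.2315, 0.1912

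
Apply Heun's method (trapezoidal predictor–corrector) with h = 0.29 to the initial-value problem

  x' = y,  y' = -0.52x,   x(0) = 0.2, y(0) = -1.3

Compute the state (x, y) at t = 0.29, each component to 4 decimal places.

-0.1814, -1.3017

Heun on (x,y): k1 = f(t_n, state_n); k2 = f(t_n + h, state_n + h·k1); state_{n+1} = state_n + (h/2)·(k1 + k2).
0.000000: (0.200000, -1.300000)
  k1 = (-1.300000, -0.104000)
  predictor → (-0.177000, -1.330160)
  k2 = (-1.330160, 0.092040)
  → (-0.181373, -1.301734)
(x(0.29), y(0.29)) ≈ (-0.1814, -1.3017)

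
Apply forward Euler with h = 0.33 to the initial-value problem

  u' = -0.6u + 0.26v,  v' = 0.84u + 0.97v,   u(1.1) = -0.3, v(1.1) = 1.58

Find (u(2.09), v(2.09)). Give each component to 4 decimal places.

0.2946, 3.4757

Euler on (u,v): u_{n+1} = u_n + h·u', v_{n+1} = v_n + h·v'.
1.100000: (-0.300000, 1.580000); f=(0.590800, 1.280600) → (-0.105036, 2.002598)
1.430000: (-0.105036, 2.002598); f=(0.583697, 1.854290) → (0.087584, 2.614514)
1.760000: (0.087584, 2.614514); f=(0.627223, 2.609649) → (0.294568, 3.475698)
(u(2.09), v(2.09)) ≈ (0.2946, 3.4757)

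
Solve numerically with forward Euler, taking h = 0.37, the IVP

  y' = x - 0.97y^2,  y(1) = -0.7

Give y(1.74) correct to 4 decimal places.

-0.0908

Euler: y_{n+1} = y_n + h·f(x_n, y_n).
x=1.000000, y=-0.700000: f=0.524700 → y ← -0.700000 + 0.37·0.524700 = -0.505861
x=1.370000, y=-0.505861: f=1.121782 → y ← -0.505861 + 0.37·1.121782 = -0.090802
y(1.74) ≈ -0.0908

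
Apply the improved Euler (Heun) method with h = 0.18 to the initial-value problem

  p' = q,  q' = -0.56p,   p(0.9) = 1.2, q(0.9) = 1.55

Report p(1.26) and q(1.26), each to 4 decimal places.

1.7095, 1.2542

Heun on (p,q): k1 = f(t_n, state_n); k2 = f(t_n + h, state_n + h·k1); state_{n+1} = state_n + (h/2)·(k1 + k2).
0.900000: (1.200000, 1.550000)
  k1 = (1.550000, -0.672000)
  predictor → (1.479000, 1.429040)
  k2 = (1.429040, -0.828240)
  → (1.468114, 1.414978)
1.080000: (1.468114, 1.414978)
  k1 = (1.414978, -0.822144)
  predictor → (1.722810, 1.266993)
  k2 = (1.266993, -0.964773)
  → (1.709491, 1.254156)
(p(1.26), q(1.26)) ≈ (1.7095, 1.2542)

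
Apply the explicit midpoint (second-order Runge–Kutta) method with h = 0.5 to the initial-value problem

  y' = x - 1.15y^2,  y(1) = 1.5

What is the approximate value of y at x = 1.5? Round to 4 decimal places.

1.4253

Midpoint: k1 = f(x_n, y_n); k2 = f(x_n + h/2, y_n + (h/2)·k1); y_{n+1} = y_n + h·k2.
x=1.000000, y=1.500000:
  k1 = f(1.000000, 1.500000) = -1.587500
  k2 = f(1.250000, 1.103125) = -0.149417
  y ← 1.500000 + 0.5·(-0.149417) = 1.425291
y(1.5) ≈ 1.4253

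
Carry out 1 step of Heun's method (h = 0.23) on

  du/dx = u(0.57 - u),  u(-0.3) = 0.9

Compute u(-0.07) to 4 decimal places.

Heun: k1 = f(x_n, u_n); k2 = f(x_n + h, u_n + h·k1); u_{n+1} = u_n + (h/2)·(k1 + k2).
x=-0.300000, u=0.900000:
  k1 = f(-0.300000, 0.900000) = -0.297000
  k2 = f(-0.070000, 0.831690) = -0.217645
  u ← 0.900000 + (0.23/2)·(-0.297000 + (-0.217645)) = 0.840816
u(-0.07) ≈ 0.8408

0.8408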